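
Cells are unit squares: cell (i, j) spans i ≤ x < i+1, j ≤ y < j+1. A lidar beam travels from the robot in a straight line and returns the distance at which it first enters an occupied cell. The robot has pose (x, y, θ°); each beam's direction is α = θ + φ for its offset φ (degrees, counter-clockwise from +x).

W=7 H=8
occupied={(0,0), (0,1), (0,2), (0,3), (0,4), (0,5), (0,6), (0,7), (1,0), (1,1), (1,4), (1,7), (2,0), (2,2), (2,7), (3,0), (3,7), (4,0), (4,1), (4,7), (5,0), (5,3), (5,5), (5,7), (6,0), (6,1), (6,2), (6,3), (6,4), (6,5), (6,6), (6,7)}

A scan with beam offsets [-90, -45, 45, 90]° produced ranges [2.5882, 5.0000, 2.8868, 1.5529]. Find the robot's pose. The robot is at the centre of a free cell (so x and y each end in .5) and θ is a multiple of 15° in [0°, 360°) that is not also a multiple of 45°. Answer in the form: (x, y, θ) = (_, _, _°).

Candidates: 24 free-cell centres × 16 headings = 384 poses. Raycast each; keep the one whose scan matches to 4 dp.
  (3.5, 6.5, 15°): beam 1 = 4.6587 ≠ 2.5882 ✗
  (2.5, 3.5, 300°): beam 1 = 1.7321 ≠ 2.5882 ✗
  (1.5, 2.5, 210°): beam 1 = 1.0000 ≠ 2.5882 ✗
  (4.5, 5.5, 30°): beam 1 = 1.7321 ≠ 2.5882 ✗
  …
  (3.5, 5.5, 345°): r_1=2.5882, r_2=5.0000, r_3=2.8868, r_4=1.5529 — all match ✓
No second candidate reproduces the full scan.

(x, y, θ) = (3.5, 5.5, 345°)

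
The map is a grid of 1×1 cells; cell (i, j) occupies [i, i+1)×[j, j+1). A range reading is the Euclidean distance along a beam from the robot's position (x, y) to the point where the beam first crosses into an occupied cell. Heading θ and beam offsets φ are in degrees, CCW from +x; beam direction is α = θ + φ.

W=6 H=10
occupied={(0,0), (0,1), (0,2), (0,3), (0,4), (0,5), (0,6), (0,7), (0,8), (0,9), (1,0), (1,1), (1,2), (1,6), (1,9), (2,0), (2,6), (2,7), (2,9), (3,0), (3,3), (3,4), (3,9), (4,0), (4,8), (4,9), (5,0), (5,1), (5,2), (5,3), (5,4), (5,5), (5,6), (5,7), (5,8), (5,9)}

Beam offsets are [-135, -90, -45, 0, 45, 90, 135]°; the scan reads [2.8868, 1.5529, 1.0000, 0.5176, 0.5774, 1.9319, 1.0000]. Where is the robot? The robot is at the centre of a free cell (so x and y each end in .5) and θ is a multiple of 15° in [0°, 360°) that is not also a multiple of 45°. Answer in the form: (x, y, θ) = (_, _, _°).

(x, y, θ) = (4.5, 2.5, 345°)

Enumerate (i+0.5, j+0.5, θ) over the 24 free cells and 16 admissible headings. For each, cast all 7 beams and compare to the given ranges.
  (3.5, 1.5, 60°): beam 1 = 0.5176 ≠ 2.8868 ✗
  (2.5, 1.5, 150°): beam 1 = 2.5882 ≠ 2.8868 ✗
  (2.5, 2.5, 255°): beam 1 = 3.0000 ≠ 2.8868 ✗
  (4.5, 7.5, 255°): beam 1 = 0.5774 ≠ 2.8868 ✗
  …
  (4.5, 2.5, 345°): r_1=2.8868, r_2=1.5529, r_3=1.0000, r_4=0.5176, r_5=0.5774, r_6=1.9319, r_7=1.0000 — all match ✓
Unique over the lattice → pose = (4.5, 2.5, 345°).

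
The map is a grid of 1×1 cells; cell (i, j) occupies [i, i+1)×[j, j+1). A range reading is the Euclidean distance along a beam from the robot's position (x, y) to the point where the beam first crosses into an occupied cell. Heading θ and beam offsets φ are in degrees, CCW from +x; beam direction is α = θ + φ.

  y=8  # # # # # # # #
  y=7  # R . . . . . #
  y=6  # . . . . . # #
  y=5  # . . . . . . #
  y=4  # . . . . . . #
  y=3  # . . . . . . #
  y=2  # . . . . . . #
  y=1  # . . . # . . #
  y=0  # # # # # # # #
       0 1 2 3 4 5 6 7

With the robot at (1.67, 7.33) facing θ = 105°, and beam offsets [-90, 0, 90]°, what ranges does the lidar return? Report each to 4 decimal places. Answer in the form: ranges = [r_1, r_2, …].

beam 1: φ=-90°, α=15°
  d=(0.9659,0.2588)  start (1,7)  tX=0.3416 tY=2.5887  stride 1/|dx|=1.0353 1/|dy|=3.8637
    cross x-line → (2,7), t=0.3416
    cross x-line → (3,7), t=1.3769
    cross x-line → (4,7), t=2.4122
    cross y-line → (4,8), t=2.5887 (wall)
  → r_1 = 2.5887
beam 2: φ=0°, α=105°
  d=(-0.2588,0.9659)  start (1,7)  tX=2.5887 tY=0.6936  stride 1/|dx|=3.8637 1/|dy|=1.0353
    cross y-line → (1,8), t=0.6936 (wall)
  → r_2 = 0.6936
beam 3: φ=90°, α=195°
  d=(-0.9659,-0.2588)  start (1,7)  tX=0.6936 tY=1.2750  stride 1/|dx|=1.0353 1/|dy|=3.8637
    cross x-line → (0,7), t=0.6936 (wall)
  → r_3 = 0.6936

ranges = [2.5887, 0.6936, 0.6936]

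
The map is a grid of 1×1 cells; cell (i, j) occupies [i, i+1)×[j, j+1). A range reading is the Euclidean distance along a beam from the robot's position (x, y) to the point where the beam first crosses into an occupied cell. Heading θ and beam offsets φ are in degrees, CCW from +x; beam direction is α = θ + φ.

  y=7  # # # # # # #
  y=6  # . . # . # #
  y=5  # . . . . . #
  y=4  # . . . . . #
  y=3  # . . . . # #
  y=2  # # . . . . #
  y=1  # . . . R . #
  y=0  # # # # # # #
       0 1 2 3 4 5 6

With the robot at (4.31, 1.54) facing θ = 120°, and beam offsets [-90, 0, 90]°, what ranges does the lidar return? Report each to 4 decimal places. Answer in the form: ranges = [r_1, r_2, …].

ranges = [1.9514, 6.3047, 1.0800]

beam 1: φ=-90°, α=30°
  direction (0.8660, 0.5000); cell (4,1); t to first gridline: x 0.7967, y 0.9200 (then +1.1547 / +2.0000)
    (5,1) via x @ 0.7967
    (5,2) via y @ 0.9200
    (6,2) via x @ 1.9514  # hit
  → r_1 = 1.9514
beam 2: φ=0°, α=120°
  direction (-0.5000, 0.8660); cell (4,1); t to first gridline: x 0.6200, y 0.5312 (then +2.0000 / +1.1547)
    (4,2) via y @ 0.5312
    (3,2) via x @ 0.6200
    (3,3) via y @ 1.6859
    (2,3) via x @ 2.6200
    (2,4) via y @ 2.8406
    (2,5) via y @ 3.9953
    (1,5) via x @ 4.6200
    (1,6) via y @ 5.1500
    (1,7) via y @ 6.3047  # hit
  → r_2 = 6.3047
beam 3: φ=90°, α=210°
  direction (-0.8660, -0.5000); cell (4,1); t to first gridline: x 0.3580, y 1.0800 (then +1.1547 / +2.0000)
    (3,1) via x @ 0.3580
    (3,0) via y @ 1.0800  # hit
  → r_3 = 1.0800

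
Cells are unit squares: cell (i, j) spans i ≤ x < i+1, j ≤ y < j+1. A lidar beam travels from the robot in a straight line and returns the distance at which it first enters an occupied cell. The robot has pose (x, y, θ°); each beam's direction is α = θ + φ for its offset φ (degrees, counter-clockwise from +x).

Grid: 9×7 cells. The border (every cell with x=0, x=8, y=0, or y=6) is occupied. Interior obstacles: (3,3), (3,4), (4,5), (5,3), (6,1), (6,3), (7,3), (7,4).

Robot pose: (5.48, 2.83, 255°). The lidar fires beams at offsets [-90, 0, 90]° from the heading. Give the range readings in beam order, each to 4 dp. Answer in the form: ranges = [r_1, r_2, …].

ranges = [1.5322, 1.8946, 2.6089]

beam 1: φ=-90°, α=165°
  dir = (cos 165°, sin 165°) = (-0.9659, 0.2588); from cell (5,2)
  next x-line at t=0.4969, next y-line at t=0.6568; Δt_x=1.0353, Δt_y=3.8637
    x: enter (4,2) at t=0.4969
    y: enter (4,3) at t=0.6568
    x: enter (3,3) at t=1.5322 ← occupied
  → r_1 = 1.5322
beam 2: φ=0°, α=255°
  dir = (cos 255°, sin 255°) = (-0.2588, -0.9659); from cell (5,2)
  next x-line at t=1.8546, next y-line at t=0.8593; Δt_x=3.8637, Δt_y=1.0353
    y: enter (5,1) at t=0.8593
    x: enter (4,1) at t=1.8546
    y: enter (4,0) at t=1.8946 ← occupied
  → r_2 = 1.8946
beam 3: φ=90°, α=345°
  dir = (cos 345°, sin 345°) = (0.9659, -0.2588); from cell (5,2)
  next x-line at t=0.5383, next y-line at t=3.2069; Δt_x=1.0353, Δt_y=3.8637
    x: enter (6,2) at t=0.5383
    x: enter (7,2) at t=1.5736
    x: enter (8,2) at t=2.6089 ← occupied
  → r_3 = 2.6089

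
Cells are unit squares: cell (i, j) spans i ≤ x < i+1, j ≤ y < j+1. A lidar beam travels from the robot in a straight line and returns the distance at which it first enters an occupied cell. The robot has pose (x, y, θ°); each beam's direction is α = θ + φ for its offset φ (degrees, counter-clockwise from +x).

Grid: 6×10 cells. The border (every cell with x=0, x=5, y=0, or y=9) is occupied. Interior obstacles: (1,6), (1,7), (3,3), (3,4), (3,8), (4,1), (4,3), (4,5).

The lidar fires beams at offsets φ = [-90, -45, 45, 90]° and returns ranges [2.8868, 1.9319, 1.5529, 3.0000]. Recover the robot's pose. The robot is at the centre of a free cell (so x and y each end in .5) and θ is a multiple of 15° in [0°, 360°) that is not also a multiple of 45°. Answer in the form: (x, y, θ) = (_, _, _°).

(x, y, θ) = (2.5, 5.5, 150°)

Enumerate (i+0.5, j+0.5, θ) over the 24 free cells and 16 admissible headings. For each, cast all 4 beams and compare to the given ranges.
  (4.5, 8.5, 105°): beam 1 = 0.5176 ≠ 2.8868 ✗
  (2.5, 7.5, 165°): beam 1 = 1.5529 ≠ 2.8868 ✗
  (2.5, 6.5, 300°): beam 1 = 0.5774 ≠ 2.8868 ✗
  …
  (2.5, 5.5, 150°): r_1=2.8868, r_2=1.9319, r_3=1.5529, r_4=3.0000 — all match ✓
Unique over the lattice → pose = (2.5, 5.5, 150°).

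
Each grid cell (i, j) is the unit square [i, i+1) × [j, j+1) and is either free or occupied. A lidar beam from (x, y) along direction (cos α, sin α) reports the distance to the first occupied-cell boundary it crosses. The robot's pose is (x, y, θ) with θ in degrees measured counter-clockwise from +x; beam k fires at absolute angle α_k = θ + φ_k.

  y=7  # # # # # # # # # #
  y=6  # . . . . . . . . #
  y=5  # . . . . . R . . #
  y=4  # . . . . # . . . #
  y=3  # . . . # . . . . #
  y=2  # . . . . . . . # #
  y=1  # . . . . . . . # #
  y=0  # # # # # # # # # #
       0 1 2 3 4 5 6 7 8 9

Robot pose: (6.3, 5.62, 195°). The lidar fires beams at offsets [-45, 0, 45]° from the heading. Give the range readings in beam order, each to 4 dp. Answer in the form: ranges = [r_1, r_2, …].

ranges = [2.7600, 5.4870, 0.7159]

beam 1: φ=-45°, α=150°
  dir = (cos 150°, sin 150°) = (-0.8660, 0.5000); from cell (6,5)
  next x-line at t=0.3464, next y-line at t=0.7600; Δt_x=1.1547, Δt_y=2.0000
    x: enter (5,5) at t=0.3464
    y: enter (5,6) at t=0.7600
    x: enter (4,6) at t=1.5011
    x: enter (3,6) at t=2.6558
    y: enter (3,7) at t=2.7600 ← occupied
  → r_1 = 2.7600
beam 2: φ=0°, α=195°
  dir = (cos 195°, sin 195°) = (-0.9659, -0.2588); from cell (6,5)
  next x-line at t=0.3106, next y-line at t=2.3955; Δt_x=1.0353, Δt_y=3.8637
    x: enter (5,5) at t=0.3106
    x: enter (4,5) at t=1.3459
    x: enter (3,5) at t=2.3811
    y: enter (3,4) at t=2.3955
    x: enter (2,4) at t=3.4164
    x: enter (1,4) at t=4.4517
    x: enter (0,4) at t=5.4870 ← occupied
  → r_2 = 5.4870
beam 3: φ=45°, α=240°
  dir = (cos 240°, sin 240°) = (-0.5000, -0.8660); from cell (6,5)
  next x-line at t=0.6000, next y-line at t=0.7159; Δt_x=2.0000, Δt_y=1.1547
    x: enter (5,5) at t=0.6000
    y: enter (5,4) at t=0.7159 ← occupied
  → r_3 = 0.7159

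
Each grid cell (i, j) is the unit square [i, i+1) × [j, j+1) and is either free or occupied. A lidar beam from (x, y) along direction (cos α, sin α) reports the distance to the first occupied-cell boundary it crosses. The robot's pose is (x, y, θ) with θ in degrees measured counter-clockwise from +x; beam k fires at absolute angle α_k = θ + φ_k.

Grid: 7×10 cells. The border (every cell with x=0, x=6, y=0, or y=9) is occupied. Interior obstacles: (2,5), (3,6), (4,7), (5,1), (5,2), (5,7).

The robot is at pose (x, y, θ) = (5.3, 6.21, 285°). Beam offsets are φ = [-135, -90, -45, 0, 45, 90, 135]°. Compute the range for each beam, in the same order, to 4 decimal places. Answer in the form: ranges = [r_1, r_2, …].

beam 1: φ=-135°, α=150°
  direction (-0.8660, 0.5000); cell (5,6); t to first gridline: x 0.3464, y 1.5800 (then +1.1547 / +2.0000)
    (4,6) via x @ 0.3464
    (3,6) via x @ 1.5011  # hit
  → r_1 = 1.5011
beam 2: φ=-90°, α=195°
  direction (-0.9659, -0.2588); cell (5,6); t to first gridline: x 0.3106, y 0.8114 (then +1.0353 / +3.8637)
    (4,6) via x @ 0.3106
    (4,5) via y @ 0.8114
    (3,5) via x @ 1.3459
    (2,5) via x @ 2.3811  # hit
  → r_2 = 2.3811
beam 3: φ=-45°, α=240°
  direction (-0.5000, -0.8660); cell (5,6); t to first gridline: x 0.6000, y 0.2425 (then +2.0000 / +1.1547)
    (5,5) via y @ 0.2425
    (4,5) via x @ 0.6000
    (4,4) via y @ 1.3972
    (4,3) via y @ 2.5519
    (3,3) via x @ 2.6000
    (3,2) via y @ 3.7066
    (2,2) via x @ 4.6000
    (2,1) via y @ 4.8613
    (2,0) via y @ 6.0160  # hit
  → r_3 = 6.0160
beam 4: φ=0°, α=285°
  direction (0.2588, -0.9659); cell (5,6); t to first gridline: x 2.7046, y 0.2174 (then +3.8637 / +1.0353)
    (5,5) via y @ 0.2174
    (5,4) via y @ 1.2527
    (5,3) via y @ 2.2880
    (6,3) via x @ 2.7046  # hit
  → r_4 = 2.7046
beam 5: φ=45°, α=330°
  direction (0.8660, -0.5000); cell (5,6); t to first gridline: x 0.8083, y 0.4200 (then +1.1547 / +2.0000)
    (5,5) via y @ 0.4200
    (6,5) via x @ 0.8083  # hit
  → r_5 = 0.8083
beam 6: φ=90°, α=15°
  direction (0.9659, 0.2588); cell (5,6); t to first gridline: x 0.7247, y 3.0523 (then +1.0353 / +3.8637)
    (6,6) via x @ 0.7247  # hit
  → r_6 = 0.7247
beam 7: φ=135°, α=60°
  direction (0.5000, 0.8660); cell (5,6); t to first gridline: x 1.4000, y 0.9122 (then +2.0000 / +1.1547)
    (5,7) via y @ 0.9122  # hit
  → r_7 = 0.9122

ranges = [1.5011, 2.3811, 6.0160, 2.7046, 0.8083, 0.7247, 0.9122]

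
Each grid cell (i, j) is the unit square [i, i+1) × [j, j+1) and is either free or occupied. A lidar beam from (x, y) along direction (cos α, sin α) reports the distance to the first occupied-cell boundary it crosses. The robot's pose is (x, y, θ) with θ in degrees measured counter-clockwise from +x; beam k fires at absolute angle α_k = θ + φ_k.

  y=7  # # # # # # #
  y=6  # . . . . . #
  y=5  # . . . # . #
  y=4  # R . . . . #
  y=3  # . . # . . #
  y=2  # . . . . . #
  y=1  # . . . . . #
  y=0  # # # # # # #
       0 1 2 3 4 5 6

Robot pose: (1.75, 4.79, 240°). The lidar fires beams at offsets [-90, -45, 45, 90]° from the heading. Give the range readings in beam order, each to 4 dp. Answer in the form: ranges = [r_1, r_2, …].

beam 1: φ=-90°, α=150°
  cosα=-0.8660 sinα=0.5000 | (1,4) | tMaxX 0.8660 tMaxY 0.4200 | tΔX 1.1547 tΔY 2.0000
    t=0.4200 [y] (1,5)
    t=0.8660 [x] (0,5) — stop
  → r_1 = 0.8660
beam 2: φ=-45°, α=195°
  cosα=-0.9659 sinα=-0.2588 | (1,4) | tMaxX 0.7765 tMaxY 3.0523 | tΔX 1.0353 tΔY 3.8637
    t=0.7765 [x] (0,4) — stop
  → r_2 = 0.7765
beam 3: φ=45°, α=285°
  cosα=0.2588 sinα=-0.9659 | (1,4) | tMaxX 0.9659 tMaxY 0.8179 | tΔX 3.8637 tΔY 1.0353
    t=0.8179 [y] (1,3)
    t=0.9659 [x] (2,3)
    t=1.8531 [y] (2,2)
    t=2.8884 [y] (2,1)
    t=3.9237 [y] (2,0) — stop
  → r_3 = 3.9237
beam 4: φ=90°, α=330°
  cosα=0.8660 sinα=-0.5000 | (1,4) | tMaxX 0.2887 tMaxY 1.5800 | tΔX 1.1547 tΔY 2.0000
    t=0.2887 [x] (2,4)
    t=1.4434 [x] (3,4)
    t=1.5800 [y] (3,3) — stop
  → r_4 = 1.5800

ranges = [0.8660, 0.7765, 3.9237, 1.5800]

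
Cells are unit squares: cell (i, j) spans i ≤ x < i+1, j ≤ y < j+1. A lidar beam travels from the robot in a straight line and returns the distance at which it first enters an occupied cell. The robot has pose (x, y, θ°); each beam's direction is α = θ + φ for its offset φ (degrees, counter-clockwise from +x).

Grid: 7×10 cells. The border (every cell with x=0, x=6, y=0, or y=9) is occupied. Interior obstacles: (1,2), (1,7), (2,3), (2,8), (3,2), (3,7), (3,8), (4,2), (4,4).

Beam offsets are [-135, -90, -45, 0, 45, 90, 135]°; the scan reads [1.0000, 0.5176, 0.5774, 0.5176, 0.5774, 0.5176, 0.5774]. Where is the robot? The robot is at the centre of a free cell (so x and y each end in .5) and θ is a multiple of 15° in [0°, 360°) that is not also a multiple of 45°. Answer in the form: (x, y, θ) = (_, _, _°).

Candidates: 31 free-cell centres × 16 headings = 496 poses. Raycast each; keep the one whose scan matches to 4 dp.
  (3.5, 1.5, 210°): beam 1 = 0.5176 ≠ 1.0000 ✗
  (5.5, 4.5, 60°): beam 1 = 1.9319 ≠ 1.0000 ✗
  (1.5, 4.5, 255°): beam 4 = 1.5529 ≠ 0.5176 ✗
  (5.5, 6.5, 165°): beam 1 = 0.5774 ≠ 1.0000 ✗
  …
  (1.5, 3.5, 255°): r_1=1.0000, r_2=0.5176, r_3=0.5774, r_4=0.5176, r_5=0.5774, r_6=0.5176, r_7=0.5774 — all match ✓
Only this pose fits every beam.

(x, y, θ) = (1.5, 3.5, 255°)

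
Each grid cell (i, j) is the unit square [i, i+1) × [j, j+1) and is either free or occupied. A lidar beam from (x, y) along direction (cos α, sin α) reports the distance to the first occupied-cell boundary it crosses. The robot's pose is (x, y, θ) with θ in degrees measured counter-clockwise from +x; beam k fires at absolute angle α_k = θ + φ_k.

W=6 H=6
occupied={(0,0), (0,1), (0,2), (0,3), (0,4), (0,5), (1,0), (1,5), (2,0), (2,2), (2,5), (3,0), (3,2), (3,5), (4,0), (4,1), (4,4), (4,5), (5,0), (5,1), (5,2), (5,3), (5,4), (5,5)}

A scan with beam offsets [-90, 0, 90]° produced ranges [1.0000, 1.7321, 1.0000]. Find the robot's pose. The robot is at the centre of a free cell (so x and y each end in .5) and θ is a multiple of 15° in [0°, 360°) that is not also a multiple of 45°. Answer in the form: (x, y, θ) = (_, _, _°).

Candidates: 12 free-cell centres × 16 headings = 192 poses. Raycast each; keep the one whose scan matches to 4 dp.
  (1.5, 2.5, 150°): beam 1 = 2.8868 ≠ 1.0000 ✗
  (4.5, 3.5, 195°): beam 1 = 0.5176 ≠ 1.0000 ✗
  (1.5, 1.5, 330°): beam 1 = 0.5774 ≠ 1.0000 ✗
  (3.5, 1.5, 330°): beam 1 = 0.5774 ≠ 1.0000 ✗
  …
  (3.5, 3.5, 120°): r_1=1.0000, r_2=1.7321, r_3=1.0000 — all match ✓
No second candidate reproduces the full scan.

(x, y, θ) = (3.5, 3.5, 120°)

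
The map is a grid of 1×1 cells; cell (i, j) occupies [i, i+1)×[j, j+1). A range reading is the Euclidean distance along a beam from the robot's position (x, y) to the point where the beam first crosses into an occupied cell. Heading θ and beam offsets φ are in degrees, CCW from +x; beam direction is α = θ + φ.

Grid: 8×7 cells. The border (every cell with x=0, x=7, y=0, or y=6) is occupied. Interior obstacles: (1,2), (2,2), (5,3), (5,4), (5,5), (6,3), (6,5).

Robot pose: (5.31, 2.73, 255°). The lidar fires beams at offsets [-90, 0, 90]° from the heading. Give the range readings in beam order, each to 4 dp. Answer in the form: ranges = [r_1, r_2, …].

beam 1: φ=-90°, α=165°
  dir = (cos 165°, sin 165°) = (-0.9659, 0.2588); from cell (5,2)
  next x-line at t=0.3209, next y-line at t=1.0432; Δt_x=1.0353, Δt_y=3.8637
    x: enter (4,2) at t=0.3209
    y: enter (4,3) at t=1.0432
    x: enter (3,3) at t=1.3562
    x: enter (2,3) at t=2.3915
    x: enter (1,3) at t=3.4268
    x: enter (0,3) at t=4.4620 ← occupied
  → r_1 = 4.4620
beam 2: φ=0°, α=255°
  dir = (cos 255°, sin 255°) = (-0.2588, -0.9659); from cell (5,2)
  next x-line at t=1.1977, next y-line at t=0.7558; Δt_x=3.8637, Δt_y=1.0353
    y: enter (5,1) at t=0.7558
    x: enter (4,1) at t=1.1977
    y: enter (4,0) at t=1.7910 ← occupied
  → r_2 = 1.7910
beam 3: φ=90°, α=345°
  dir = (cos 345°, sin 345°) = (0.9659, -0.2588); from cell (5,2)
  next x-line at t=0.7143, next y-line at t=2.8205; Δt_x=1.0353, Δt_y=3.8637
    x: enter (6,2) at t=0.7143
    x: enter (7,2) at t=1.7496 ← occupied
  → r_3 = 1.7496

ranges = [4.4620, 1.7910, 1.7496]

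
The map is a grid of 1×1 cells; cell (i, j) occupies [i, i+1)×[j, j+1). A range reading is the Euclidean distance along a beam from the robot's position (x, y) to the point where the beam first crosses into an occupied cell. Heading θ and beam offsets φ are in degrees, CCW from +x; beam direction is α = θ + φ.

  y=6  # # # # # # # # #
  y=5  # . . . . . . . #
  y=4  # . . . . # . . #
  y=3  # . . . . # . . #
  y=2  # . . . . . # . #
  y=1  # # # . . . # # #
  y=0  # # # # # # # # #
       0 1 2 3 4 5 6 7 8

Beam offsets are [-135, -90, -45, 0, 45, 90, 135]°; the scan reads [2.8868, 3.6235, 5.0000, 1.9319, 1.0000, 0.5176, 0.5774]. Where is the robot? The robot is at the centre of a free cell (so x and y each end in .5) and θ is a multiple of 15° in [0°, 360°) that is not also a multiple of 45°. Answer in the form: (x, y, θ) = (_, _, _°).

(x, y, θ) = (3.5, 5.5, 345°)

Candidates: 28 free-cell centres × 16 headings = 448 poses. Raycast each; keep the one whose scan matches to 4 dp.
  (3.5, 5.5, 15°): beam 1 = 4.0415 ≠ 2.8868 ✗
  (5.5, 1.5, 30°): beam 1 = 0.5176 ≠ 2.8868 ✗
  (3.5, 1.5, 150°): beam 1 = 2.5882 ≠ 2.8868 ✗
  (6.5, 3.5, 240°): beam 1 = 2.5882 ≠ 2.8868 ✗
  …
  (3.5, 5.5, 345°): r_1=2.8868, r_2=3.6235, r_3=5.0000, r_4=1.9319, r_5=1.0000, r_6=0.5176, r_7=0.5774 — all match ✓
Unique over the lattice → pose = (3.5, 5.5, 345°).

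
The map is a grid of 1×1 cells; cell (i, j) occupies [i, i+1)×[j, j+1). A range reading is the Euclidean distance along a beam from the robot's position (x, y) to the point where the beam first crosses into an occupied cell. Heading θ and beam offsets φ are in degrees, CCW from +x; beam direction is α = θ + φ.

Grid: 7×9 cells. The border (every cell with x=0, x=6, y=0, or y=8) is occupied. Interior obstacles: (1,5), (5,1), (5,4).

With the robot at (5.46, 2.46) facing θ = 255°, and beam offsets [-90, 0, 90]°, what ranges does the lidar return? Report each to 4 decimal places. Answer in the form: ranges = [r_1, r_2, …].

ranges = [4.6173, 0.4762, 0.5590]

beam 1: φ=-90°, α=165°
  dir = (cos 165°, sin 165°) = (-0.9659, 0.2588); from cell (5,2)
  next x-line at t=0.4762, next y-line at t=2.0864; Δt_x=1.0353, Δt_y=3.8637
    x: enter (4,2) at t=0.4762
    x: enter (3,2) at t=1.5115
    y: enter (3,3) at t=2.0864
    x: enter (2,3) at t=2.5468
    x: enter (1,3) at t=3.5821
    x: enter (0,3) at t=4.6173 ← occupied
  → r_1 = 4.6173
beam 2: φ=0°, α=255°
  dir = (cos 255°, sin 255°) = (-0.2588, -0.9659); from cell (5,2)
  next x-line at t=1.7773, next y-line at t=0.4762; Δt_x=3.8637, Δt_y=1.0353
    y: enter (5,1) at t=0.4762 ← occupied
  → r_2 = 0.4762
beam 3: φ=90°, α=345°
  dir = (cos 345°, sin 345°) = (0.9659, -0.2588); from cell (5,2)
  next x-line at t=0.5590, next y-line at t=1.7773; Δt_x=1.0353, Δt_y=3.8637
    x: enter (6,2) at t=0.5590 ← occupied
  → r_3 = 0.5590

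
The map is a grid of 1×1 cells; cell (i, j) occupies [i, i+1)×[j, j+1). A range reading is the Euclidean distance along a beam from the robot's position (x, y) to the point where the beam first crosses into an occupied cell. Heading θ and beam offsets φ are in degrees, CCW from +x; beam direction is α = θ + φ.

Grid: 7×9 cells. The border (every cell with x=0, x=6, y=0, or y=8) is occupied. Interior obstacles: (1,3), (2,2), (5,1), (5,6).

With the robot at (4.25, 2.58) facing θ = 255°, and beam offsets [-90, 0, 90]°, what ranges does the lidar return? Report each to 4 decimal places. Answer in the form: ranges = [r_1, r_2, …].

beam 1: φ=-90°, α=165°
  cosα=-0.9659 sinα=0.2588 | (4,2) | tMaxX 0.2588 tMaxY 1.6228 | tΔX 1.0353 tΔY 3.8637
    t=0.2588 [x] (3,2)
    t=1.2941 [x] (2,2) — stop
  → r_1 = 1.2941
beam 2: φ=0°, α=255°
  cosα=-0.2588 sinα=-0.9659 | (4,2) | tMaxX 0.9659 tMaxY 0.6005 | tΔX 3.8637 tΔY 1.0353
    t=0.6005 [y] (4,1)
    t=0.9659 [x] (3,1)
    t=1.6357 [y] (3,0) — stop
  → r_2 = 1.6357
beam 3: φ=90°, α=345°
  cosα=0.9659 sinα=-0.2588 | (4,2) | tMaxX 0.7765 tMaxY 2.2409 | tΔX 1.0353 tΔY 3.8637
    t=0.7765 [x] (5,2)
    t=1.8117 [x] (6,2) — stop
  → r_3 = 1.8117

ranges = [1.2941, 1.6357, 1.8117]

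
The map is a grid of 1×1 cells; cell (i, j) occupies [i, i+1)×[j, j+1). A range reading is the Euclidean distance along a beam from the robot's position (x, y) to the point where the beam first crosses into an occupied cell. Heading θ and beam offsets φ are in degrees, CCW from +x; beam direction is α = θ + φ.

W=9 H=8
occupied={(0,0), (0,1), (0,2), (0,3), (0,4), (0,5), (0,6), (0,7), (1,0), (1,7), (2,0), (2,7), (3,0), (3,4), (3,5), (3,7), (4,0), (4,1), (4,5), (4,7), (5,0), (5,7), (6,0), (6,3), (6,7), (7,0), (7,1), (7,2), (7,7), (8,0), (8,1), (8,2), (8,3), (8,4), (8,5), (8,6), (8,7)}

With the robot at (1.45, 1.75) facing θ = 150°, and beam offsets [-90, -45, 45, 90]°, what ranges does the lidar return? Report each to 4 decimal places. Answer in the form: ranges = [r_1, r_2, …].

ranges = [3.1000, 1.7387, 0.4659, 0.8660]

beam 1: φ=-90°, α=60°
  cosα=0.5000 sinα=0.8660 | (1,1) | tMaxX 1.1000 tMaxY 0.2887 | tΔX 2.0000 tΔY 1.1547
    t=0.2887 [y] (1,2)
    t=1.1000 [x] (2,2)
    t=1.4434 [y] (2,3)
    t=2.5981 [y] (2,4)
    t=3.1000 [x] (3,4) — stop
  → r_1 = 3.1000
beam 2: φ=-45°, α=105°
  cosα=-0.2588 sinα=0.9659 | (1,1) | tMaxX 1.7387 tMaxY 0.2588 | tΔX 3.8637 tΔY 1.0353
    t=0.2588 [y] (1,2)
    t=1.2941 [y] (1,3)
    t=1.7387 [x] (0,3) — stop
  → r_2 = 1.7387
beam 3: φ=45°, α=195°
  cosα=-0.9659 sinα=-0.2588 | (1,1) | tMaxX 0.4659 tMaxY 2.8978 | tΔX 1.0353 tΔY 3.8637
    t=0.4659 [x] (0,1) — stop
  → r_3 = 0.4659
beam 4: φ=90°, α=240°
  cosα=-0.5000 sinα=-0.8660 | (1,1) | tMaxX 0.9000 tMaxY 0.8660 | tΔX 2.0000 tΔY 1.1547
    t=0.8660 [y] (1,0) — stop
  → r_4 = 0.8660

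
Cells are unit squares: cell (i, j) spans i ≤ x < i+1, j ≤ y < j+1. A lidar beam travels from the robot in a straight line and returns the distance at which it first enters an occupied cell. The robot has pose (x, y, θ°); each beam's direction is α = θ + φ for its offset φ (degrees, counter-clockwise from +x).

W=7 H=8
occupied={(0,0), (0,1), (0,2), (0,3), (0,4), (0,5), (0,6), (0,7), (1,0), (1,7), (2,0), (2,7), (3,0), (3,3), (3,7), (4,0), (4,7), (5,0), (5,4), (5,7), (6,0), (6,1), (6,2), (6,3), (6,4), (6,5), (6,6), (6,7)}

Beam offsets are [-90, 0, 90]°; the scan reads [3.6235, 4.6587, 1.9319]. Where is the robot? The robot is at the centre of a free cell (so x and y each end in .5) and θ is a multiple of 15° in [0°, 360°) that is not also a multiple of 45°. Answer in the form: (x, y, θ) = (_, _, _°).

The pose lattice has 28·16 = 448 candidates. Test each by forward raycasting.
  (3.5, 1.5, 120°): beam 1 = 2.8868 ≠ 3.6235 ✗
  (3.5, 1.5, 150°): beam 1 = 3.0000 ≠ 3.6235 ✗
  (4.5, 4.5, 345°): beam 2 = 0.5176 ≠ 4.6587 ✗
  (2.5, 4.5, 150°): beam 1 = 2.8868 ≠ 3.6235 ✗
  …
  (1.5, 4.5, 15°): r_1=3.6235, r_2=4.6587, r_3=1.9319 — all match ✓
Unique over the lattice → pose = (1.5, 4.5, 15°).

(x, y, θ) = (1.5, 4.5, 15°)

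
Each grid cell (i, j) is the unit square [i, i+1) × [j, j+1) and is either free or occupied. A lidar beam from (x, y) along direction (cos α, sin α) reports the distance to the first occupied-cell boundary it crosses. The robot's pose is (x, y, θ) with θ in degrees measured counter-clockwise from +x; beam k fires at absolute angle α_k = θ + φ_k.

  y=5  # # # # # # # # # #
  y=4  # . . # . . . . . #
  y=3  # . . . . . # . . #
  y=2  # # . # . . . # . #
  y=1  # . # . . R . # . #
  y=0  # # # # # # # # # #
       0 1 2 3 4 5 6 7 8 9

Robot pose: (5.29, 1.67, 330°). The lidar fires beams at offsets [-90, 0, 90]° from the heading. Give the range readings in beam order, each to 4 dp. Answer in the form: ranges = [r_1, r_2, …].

ranges = [0.7736, 1.3400, 1.5358]

beam 1: φ=-90°, α=240°
  cosα=-0.5000 sinα=-0.8660 | (5,1) | tMaxX 0.5800 tMaxY 0.7736 | tΔX 2.0000 tΔY 1.1547
    t=0.5800 [x] (4,1)
    t=0.7736 [y] (4,0) — stop
  → r_1 = 0.7736
beam 2: φ=0°, α=330°
  cosα=0.8660 sinα=-0.5000 | (5,1) | tMaxX 0.8198 tMaxY 1.3400 | tΔX 1.1547 tΔY 2.0000
    t=0.8198 [x] (6,1)
    t=1.3400 [y] (6,0) — stop
  → r_2 = 1.3400
beam 3: φ=90°, α=60°
  cosα=0.5000 sinα=0.8660 | (5,1) | tMaxX 1.4200 tMaxY 0.3811 | tΔX 2.0000 tΔY 1.1547
    t=0.3811 [y] (5,2)
    t=1.4200 [x] (6,2)
    t=1.5358 [y] (6,3) — stop
  → r_3 = 1.5358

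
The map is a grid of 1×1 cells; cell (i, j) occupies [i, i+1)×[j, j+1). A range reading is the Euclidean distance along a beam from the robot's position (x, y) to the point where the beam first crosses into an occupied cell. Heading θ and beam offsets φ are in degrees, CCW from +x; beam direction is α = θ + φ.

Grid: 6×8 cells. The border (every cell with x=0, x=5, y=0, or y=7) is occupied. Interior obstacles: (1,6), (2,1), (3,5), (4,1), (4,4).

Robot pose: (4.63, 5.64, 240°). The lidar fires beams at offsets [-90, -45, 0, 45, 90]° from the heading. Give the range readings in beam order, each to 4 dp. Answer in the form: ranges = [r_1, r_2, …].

ranges = [2.7200, 0.6522, 0.7390, 0.6626, 0.4272]

beam 1: φ=-90°, α=150°
  direction (-0.8660, 0.5000); cell (4,5); t to first gridline: x 0.7275, y 0.7200 (then +1.1547 / +2.0000)
    (4,6) via y @ 0.7200
    (3,6) via x @ 0.7275
    (2,6) via x @ 1.8822
    (2,7) via y @ 2.7200  # hit
  → r_1 = 2.7200
beam 2: φ=-45°, α=195°
  direction (-0.9659, -0.2588); cell (4,5); t to first gridline: x 0.6522, y 2.4728 (then +1.0353 / +3.8637)
    (3,5) via x @ 0.6522  # hit
  → r_2 = 0.6522
beam 3: φ=0°, α=240°
  direction (-0.5000, -0.8660); cell (4,5); t to first gridline: x 1.2600, y 0.7390 (then +2.0000 / +1.1547)
    (4,4) via y @ 0.7390  # hit
  → r_3 = 0.7390
beam 4: φ=45°, α=285°
  direction (0.2588, -0.9659); cell (4,5); t to first gridline: x 1.4296, y 0.6626 (then +3.8637 / +1.0353)
    (4,4) via y @ 0.6626  # hit
  → r_4 = 0.6626
beam 5: φ=90°, α=330°
  direction (0.8660, -0.5000); cell (4,5); t to first gridline: x 0.4272, y 1.2800 (then +1.1547 / +2.0000)
    (5,5) via x @ 0.4272  # hit
  → r_5 = 0.4272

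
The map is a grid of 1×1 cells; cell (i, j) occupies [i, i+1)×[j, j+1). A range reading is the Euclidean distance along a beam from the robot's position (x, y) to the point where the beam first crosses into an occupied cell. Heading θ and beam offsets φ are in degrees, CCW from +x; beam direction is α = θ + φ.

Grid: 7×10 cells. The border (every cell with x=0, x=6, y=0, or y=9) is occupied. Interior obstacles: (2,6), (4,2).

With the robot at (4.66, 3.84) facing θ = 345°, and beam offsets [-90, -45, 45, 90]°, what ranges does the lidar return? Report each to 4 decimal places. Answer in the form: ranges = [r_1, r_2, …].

ranges = [0.8696, 2.6800, 1.5473, 5.1774]

beam 1: φ=-90°, α=255°
  cosα=-0.2588 sinα=-0.9659 | (4,3) | tMaxX 2.5500 tMaxY 0.8696 | tΔX 3.8637 tΔY 1.0353
    t=0.8696 [y] (4,2) — stop
  → r_1 = 0.8696
beam 2: φ=-45°, α=300°
  cosα=0.5000 sinα=-0.8660 | (4,3) | tMaxX 0.6800 tMaxY 0.9699 | tΔX 2.0000 tΔY 1.1547
    t=0.6800 [x] (5,3)
    t=0.9699 [y] (5,2)
    t=2.1246 [y] (5,1)
    t=2.6800 [x] (6,1) — stop
  → r_2 = 2.6800
beam 3: φ=45°, α=30°
  cosα=0.8660 sinα=0.5000 | (4,3) | tMaxX 0.3926 tMaxY 0.3200 | tΔX 1.1547 tΔY 2.0000
    t=0.3200 [y] (4,4)
    t=0.3926 [x] (5,4)
    t=1.5473 [x] (6,4) — stop
  → r_3 = 1.5473
beam 4: φ=90°, α=75°
  cosα=0.2588 sinα=0.9659 | (4,3) | tMaxX 1.3137 tMaxY 0.1656 | tΔX 3.8637 tΔY 1.0353
    t=0.1656 [y] (4,4)
    t=1.2009 [y] (4,5)
    t=1.3137 [x] (5,5)
    t=2.2362 [y] (5,6)
    t=3.2715 [y] (5,7)
    t=4.3067 [y] (5,8)
    t=5.1774 [x] (6,8) — stop
  → r_4 = 5.1774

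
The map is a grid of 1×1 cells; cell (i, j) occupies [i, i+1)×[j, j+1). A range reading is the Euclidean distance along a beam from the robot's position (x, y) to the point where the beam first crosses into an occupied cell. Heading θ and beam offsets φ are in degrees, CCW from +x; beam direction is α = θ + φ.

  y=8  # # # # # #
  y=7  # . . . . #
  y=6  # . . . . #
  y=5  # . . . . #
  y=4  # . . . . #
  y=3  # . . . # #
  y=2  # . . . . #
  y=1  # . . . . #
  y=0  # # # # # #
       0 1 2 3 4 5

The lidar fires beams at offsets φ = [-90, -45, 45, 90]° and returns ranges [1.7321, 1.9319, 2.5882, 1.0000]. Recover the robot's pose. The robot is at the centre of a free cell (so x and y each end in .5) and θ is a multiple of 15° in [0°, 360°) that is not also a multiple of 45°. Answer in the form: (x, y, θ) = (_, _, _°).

(x, y, θ) = (3.5, 1.5, 120°)

The pose lattice has 27·16 = 432 candidates. Test each by forward raycasting.
  (1.5, 1.5, 165°): beam 1 = 6.7293 ≠ 1.7321 ✗
  (1.5, 3.5, 285°): beam 1 = 0.5176 ≠ 1.7321 ✗
  (1.5, 1.5, 285°): beam 1 = 0.5176 ≠ 1.7321 ✗
  …
  (3.5, 1.5, 120°): r_1=1.7321, r_2=1.9319, r_3=2.5882, r_4=1.0000 — all match ✓
Only this pose fits every beam.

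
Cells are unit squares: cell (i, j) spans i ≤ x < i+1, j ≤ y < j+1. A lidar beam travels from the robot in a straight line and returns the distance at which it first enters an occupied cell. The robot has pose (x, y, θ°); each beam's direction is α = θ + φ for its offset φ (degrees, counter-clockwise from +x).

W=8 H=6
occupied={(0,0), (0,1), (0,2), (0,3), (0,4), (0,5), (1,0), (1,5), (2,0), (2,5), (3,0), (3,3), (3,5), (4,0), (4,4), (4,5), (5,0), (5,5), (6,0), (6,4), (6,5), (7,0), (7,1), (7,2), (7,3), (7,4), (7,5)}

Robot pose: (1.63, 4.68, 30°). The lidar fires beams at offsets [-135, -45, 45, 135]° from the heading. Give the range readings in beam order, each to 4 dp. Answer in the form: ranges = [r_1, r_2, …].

ranges = [2.4341, 2.4536, 0.3313, 0.6522]

beam 1: φ=-135°, α=255°
  cosα=-0.2588 sinα=-0.9659 | (1,4) | tMaxX 2.4341 tMaxY 0.7040 | tΔX 3.8637 tΔY 1.0353
    t=0.7040 [y] (1,3)
    t=1.7393 [y] (1,2)
    t=2.4341 [x] (0,2) — stop
  → r_1 = 2.4341
beam 2: φ=-45°, α=345°
  cosα=0.9659 sinα=-0.2588 | (1,4) | tMaxX 0.3831 tMaxY 2.6273 | tΔX 1.0353 tΔY 3.8637
    t=0.3831 [x] (2,4)
    t=1.4183 [x] (3,4)
    t=2.4536 [x] (4,4) — stop
  → r_2 = 2.4536
beam 3: φ=45°, α=75°
  cosα=0.2588 sinα=0.9659 | (1,4) | tMaxX 1.4296 tMaxY 0.3313 | tΔX 3.8637 tΔY 1.0353
    t=0.3313 [y] (1,5) — stop
  → r_3 = 0.3313
beam 4: φ=135°, α=165°
  cosα=-0.9659 sinα=0.2588 | (1,4) | tMaxX 0.6522 tMaxY 1.2364 | tΔX 1.0353 tΔY 3.8637
    t=0.6522 [x] (0,4) — stop
  → r_4 = 0.6522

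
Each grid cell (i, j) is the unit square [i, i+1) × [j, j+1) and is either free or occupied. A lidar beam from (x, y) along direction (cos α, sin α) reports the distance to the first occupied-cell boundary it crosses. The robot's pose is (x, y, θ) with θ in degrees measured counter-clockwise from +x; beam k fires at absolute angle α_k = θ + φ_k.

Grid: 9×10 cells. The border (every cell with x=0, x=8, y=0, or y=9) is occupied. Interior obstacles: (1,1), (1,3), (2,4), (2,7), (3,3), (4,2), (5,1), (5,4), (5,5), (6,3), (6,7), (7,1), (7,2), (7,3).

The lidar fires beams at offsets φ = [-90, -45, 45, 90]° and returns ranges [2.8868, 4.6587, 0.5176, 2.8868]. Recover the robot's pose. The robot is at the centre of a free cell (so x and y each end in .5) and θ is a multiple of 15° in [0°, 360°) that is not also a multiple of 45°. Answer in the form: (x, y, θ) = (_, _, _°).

Candidates: 42 free-cell centres × 16 headings = 672 poses. Raycast each; keep the one whose scan matches to 4 dp.
  (3.5, 4.5, 330°): beam 1 = 0.5774 ≠ 2.8868 ✗
  (6.5, 4.5, 345°): beam 1 = 0.5176 ≠ 2.8868 ✗
  (1.5, 7.5, 345°): beam 1 = 1.9319 ≠ 2.8868 ✗
  (5.5, 3.5, 15°): beam 1 = 1.5529 ≠ 2.8868 ✗
  …
  (5.5, 6.5, 240°): r_1=2.8868, r_2=4.6587, r_3=0.5176, r_4=2.8868 — all match ✓
Unique over the lattice → pose = (5.5, 6.5, 240°).

(x, y, θ) = (5.5, 6.5, 240°)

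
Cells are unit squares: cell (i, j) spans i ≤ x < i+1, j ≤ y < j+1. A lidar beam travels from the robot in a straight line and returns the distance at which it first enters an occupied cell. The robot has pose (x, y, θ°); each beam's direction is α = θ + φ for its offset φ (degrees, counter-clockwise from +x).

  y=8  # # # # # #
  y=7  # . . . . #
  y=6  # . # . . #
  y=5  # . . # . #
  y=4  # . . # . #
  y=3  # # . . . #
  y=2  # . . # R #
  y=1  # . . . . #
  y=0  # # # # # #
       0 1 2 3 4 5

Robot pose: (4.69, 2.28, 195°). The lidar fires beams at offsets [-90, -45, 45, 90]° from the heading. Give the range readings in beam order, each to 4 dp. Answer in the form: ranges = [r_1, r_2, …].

beam 1: φ=-90°, α=105°
  direction (-0.2588, 0.9659); cell (4,2); t to first gridline: x 2.6660, y 0.7454 (then +3.8637 / +1.0353)
    (4,3) via y @ 0.7454
    (4,4) via y @ 1.7807
    (3,4) via x @ 2.6660  # hit
  → r_1 = 2.6660
beam 2: φ=-45°, α=150°
  direction (-0.8660, 0.5000); cell (4,2); t to first gridline: x 0.7967, y 1.4400 (then +1.1547 / +2.0000)
    (3,2) via x @ 0.7967  # hit
  → r_2 = 0.7967
beam 3: φ=45°, α=240°
  direction (-0.5000, -0.8660); cell (4,2); t to first gridline: x 1.3800, y 0.3233 (then +2.0000 / +1.1547)
    (4,1) via y @ 0.3233
    (3,1) via x @ 1.3800
    (3,0) via y @ 1.4780  # hit
  → r_3 = 1.4780
beam 4: φ=90°, α=285°
  direction (0.2588, -0.9659); cell (4,2); t to first gridline: x 1.1977, y 0.2899 (then +3.8637 / +1.0353)
    (4,1) via y @ 0.2899
    (5,1) via x @ 1.1977  # hit
  → r_4 = 1.1977

ranges = [2.6660, 0.7967, 1.4780, 1.1977]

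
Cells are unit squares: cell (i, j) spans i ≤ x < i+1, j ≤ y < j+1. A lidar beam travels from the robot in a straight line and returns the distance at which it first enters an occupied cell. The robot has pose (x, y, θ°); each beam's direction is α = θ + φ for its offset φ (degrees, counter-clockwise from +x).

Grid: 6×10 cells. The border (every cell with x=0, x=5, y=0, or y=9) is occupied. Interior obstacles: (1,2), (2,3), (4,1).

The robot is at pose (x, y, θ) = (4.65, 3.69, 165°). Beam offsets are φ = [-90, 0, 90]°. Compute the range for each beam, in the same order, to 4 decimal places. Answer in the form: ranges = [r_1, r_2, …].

ranges = [1.3523, 3.7788, 1.7496]

beam 1: φ=-90°, α=75°
  dir = (cos 75°, sin 75°) = (0.2588, 0.9659); from cell (4,3)
  next x-line at t=1.3523, next y-line at t=0.3209; Δt_x=3.8637, Δt_y=1.0353
    y: enter (4,4) at t=0.3209
    x: enter (5,4) at t=1.3523 ← occupied
  → r_1 = 1.3523
beam 2: φ=0°, α=165°
  dir = (cos 165°, sin 165°) = (-0.9659, 0.2588); from cell (4,3)
  next x-line at t=0.6729, next y-line at t=1.1977; Δt_x=1.0353, Δt_y=3.8637
    x: enter (3,3) at t=0.6729
    y: enter (3,4) at t=1.1977
    x: enter (2,4) at t=1.7082
    x: enter (1,4) at t=2.7435
    x: enter (0,4) at t=3.7788 ← occupied
  → r_2 = 3.7788
beam 3: φ=90°, α=255°
  dir = (cos 255°, sin 255°) = (-0.2588, -0.9659); from cell (4,3)
  next x-line at t=2.5114, next y-line at t=0.7143; Δt_x=3.8637, Δt_y=1.0353
    y: enter (4,2) at t=0.7143
    y: enter (4,1) at t=1.7496 ← occupied
  → r_3 = 1.7496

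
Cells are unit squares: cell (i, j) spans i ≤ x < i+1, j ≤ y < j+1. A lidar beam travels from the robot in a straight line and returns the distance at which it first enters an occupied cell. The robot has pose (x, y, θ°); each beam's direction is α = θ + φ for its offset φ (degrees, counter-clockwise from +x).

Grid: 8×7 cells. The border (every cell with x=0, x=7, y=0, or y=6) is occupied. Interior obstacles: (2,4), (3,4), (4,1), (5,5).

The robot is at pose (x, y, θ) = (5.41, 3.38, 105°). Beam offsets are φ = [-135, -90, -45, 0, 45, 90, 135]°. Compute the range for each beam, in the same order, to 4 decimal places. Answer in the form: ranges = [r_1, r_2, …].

ranges = [1.8360, 1.6461, 3.0253, 2.7124, 1.6281, 4.5656, 1.5935]

beam 1: φ=-135°, α=330°
  d=(0.8660,-0.5000)  start (5,3)  tX=0.6813 tY=0.7600  stride 1/|dx|=1.1547 1/|dy|=2.0000
    cross x-line → (6,3), t=0.6813
    cross y-line → (6,2), t=0.7600
    cross x-line → (7,2), t=1.8360 (wall)
  → r_1 = 1.8360
beam 2: φ=-90°, α=15°
  d=(0.9659,0.2588)  start (5,3)  tX=0.6108 tY=2.3955  stride 1/|dx|=1.0353 1/|dy|=3.8637
    cross x-line → (6,3), t=0.6108
    cross x-line → (7,3), t=1.6461 (wall)
  → r_2 = 1.6461
beam 3: φ=-45°, α=60°
  d=(0.5000,0.8660)  start (5,3)  tX=1.1800 tY=0.7159  stride 1/|dx|=2.0000 1/|dy|=1.1547
    cross y-line → (5,4), t=0.7159
    cross x-line → (6,4), t=1.1800
    cross y-line → (6,5), t=1.8706
    cross y-line → (6,6), t=3.0253 (wall)
  → r_3 = 3.0253
beam 4: φ=0°, α=105°
  d=(-0.2588,0.9659)  start (5,3)  tX=1.5841 tY=0.6419  stride 1/|dx|=3.8637 1/|dy|=1.0353
    cross y-line → (5,4), t=0.6419
    cross x-line → (4,4), t=1.5841
    cross y-line → (4,5), t=1.6771
    cross y-line → (4,6), t=2.7124 (wall)
  → r_4 = 2.7124
beam 5: φ=45°, α=150°
  d=(-0.8660,0.5000)  start (5,3)  tX=0.4734 tY=1.2400  stride 1/|dx|=1.1547 1/|dy|=2.0000
    cross x-line → (4,3), t=0.4734
    cross y-line → (4,4), t=1.2400
    cross x-line → (3,4), t=1.6281 (wall)
  → r_5 = 1.6281
beam 6: φ=90°, α=195°
  d=(-0.9659,-0.2588)  start (5,3)  tX=0.4245 tY=1.4682  stride 1/|dx|=1.0353 1/|dy|=3.8637
    cross x-line → (4,3), t=0.4245
    cross x-line → (3,3), t=1.4597
    cross y-line → (3,2), t=1.4682
    cross x-line → (2,2), t=2.4950
    cross x-line → (1,2), t=3.5303
    cross x-line → (0,2), t=4.5656 (wall)
  → r_6 = 4.5656
beam 7: φ=135°, α=240°
  d=(-0.5000,-0.8660)  start (5,3)  tX=0.8200 tY=0.4388  stride 1/|dx|=2.0000 1/|dy|=1.1547
    cross y-line → (5,2), t=0.4388
    cross x-line → (4,2), t=0.8200
    cross y-line → (4,1), t=1.5935 (wall)
  → r_7 = 1.5935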